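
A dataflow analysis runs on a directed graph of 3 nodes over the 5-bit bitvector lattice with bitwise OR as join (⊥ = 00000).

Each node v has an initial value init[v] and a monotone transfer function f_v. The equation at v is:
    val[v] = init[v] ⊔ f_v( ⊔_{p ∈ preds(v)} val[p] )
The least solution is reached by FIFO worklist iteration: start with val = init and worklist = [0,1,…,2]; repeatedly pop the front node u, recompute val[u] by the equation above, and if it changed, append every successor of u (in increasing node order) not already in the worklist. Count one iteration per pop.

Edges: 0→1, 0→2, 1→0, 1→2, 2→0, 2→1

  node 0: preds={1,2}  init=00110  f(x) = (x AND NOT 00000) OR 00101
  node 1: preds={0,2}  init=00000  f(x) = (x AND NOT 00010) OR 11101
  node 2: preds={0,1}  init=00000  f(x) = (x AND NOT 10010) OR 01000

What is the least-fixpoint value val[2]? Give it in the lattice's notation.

Trace (6 dequeues):
  [1] u=0 | in 00000 | out 00111 | prev 00110 | push {}
  [2] u=1 | in 00111 | out 11101 | prev 00000 | push {0}
  [3] u=2 | in 11111 | out 01101 | prev 00000 | push {1}
  [4] u=0 | in 11101 | out 11111 | prev 00111 | push {2}
  [5] u=1 | in 11111 | out 11101 | ==
  [6] u=2 | in 11111 | out 01101 | ==

Converged values:
  [0] 11111
  [1] 11101
  [2] 01101

01101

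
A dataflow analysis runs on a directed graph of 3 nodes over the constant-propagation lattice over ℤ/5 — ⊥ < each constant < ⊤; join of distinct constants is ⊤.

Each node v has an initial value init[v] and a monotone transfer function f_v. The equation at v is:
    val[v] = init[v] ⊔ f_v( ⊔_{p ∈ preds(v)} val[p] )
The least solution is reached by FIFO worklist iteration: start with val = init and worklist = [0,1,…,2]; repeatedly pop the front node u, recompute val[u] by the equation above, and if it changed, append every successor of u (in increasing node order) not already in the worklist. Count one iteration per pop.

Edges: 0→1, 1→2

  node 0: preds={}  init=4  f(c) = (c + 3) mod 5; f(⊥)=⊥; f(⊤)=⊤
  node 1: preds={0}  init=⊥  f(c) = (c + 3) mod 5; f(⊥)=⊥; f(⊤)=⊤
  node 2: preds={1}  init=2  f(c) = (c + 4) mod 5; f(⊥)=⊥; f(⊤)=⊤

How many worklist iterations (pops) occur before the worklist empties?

Worklist (3 pops):
  #1 pop 0: in=⊥ → 4 (no change)
  #2 pop 1: in=4 → 2 (was ⊥); enqueue []
  #3 pop 2: in=2 → ⊤ (was 2); enqueue []

Fixpoint:
  val[0] = 4
  val[1] = 2
  val[2] = ⊤

3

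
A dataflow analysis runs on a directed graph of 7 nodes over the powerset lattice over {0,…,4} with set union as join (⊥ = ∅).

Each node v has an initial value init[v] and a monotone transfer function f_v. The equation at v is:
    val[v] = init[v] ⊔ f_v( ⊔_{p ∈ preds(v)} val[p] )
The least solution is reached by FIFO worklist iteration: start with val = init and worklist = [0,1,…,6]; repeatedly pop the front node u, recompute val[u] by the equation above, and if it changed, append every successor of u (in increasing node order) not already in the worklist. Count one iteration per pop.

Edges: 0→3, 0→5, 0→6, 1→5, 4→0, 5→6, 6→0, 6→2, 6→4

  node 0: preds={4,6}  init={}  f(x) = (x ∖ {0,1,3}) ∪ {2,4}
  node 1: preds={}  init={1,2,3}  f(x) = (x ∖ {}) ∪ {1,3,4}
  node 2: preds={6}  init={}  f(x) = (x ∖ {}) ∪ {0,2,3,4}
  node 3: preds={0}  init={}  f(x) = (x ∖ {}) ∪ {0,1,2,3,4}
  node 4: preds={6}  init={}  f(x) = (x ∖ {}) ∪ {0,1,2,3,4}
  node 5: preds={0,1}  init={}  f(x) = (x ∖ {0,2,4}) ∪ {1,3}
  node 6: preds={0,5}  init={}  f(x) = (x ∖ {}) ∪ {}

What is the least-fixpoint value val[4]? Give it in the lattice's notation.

{0,1,2,3,4}

Trace (10 dequeues):
  [1] u=0 | in {} | out {2,4} | prev {} | push {}
  [2] u=1 | in {} | out {1,2,3,4} | prev {1,2,3} | push {}
  [3] u=2 | in {} | out {0,2,3,4} | prev {} | push {}
  [4] u=3 | in {2,4} | out {0,1,2,3,4} | prev {} | push {}
  [5] u=4 | in {} | out {0,1,2,3,4} | prev {} | push {0}
  [6] u=5 | in {1,2,3,4} | out {1,3} | prev {} | push {}
  [7] u=6 | in {1,2,3,4} | out {1,2,3,4} | prev {} | push {2,4}
  [8] u=0 | in {0,1,2,3,4} | out {2,4} | ==
  [9] u=2 | in {1,2,3,4} | out {0,1,2,3,4} | prev {0,2,3,4} | push {}
  [10] u=4 | in {1,2,3,4} | out {0,1,2,3,4} | ==

Converged values:
  [0] {2,4}
  [1] {1,2,3,4}
  [2] {0,1,2,3,4}
  [3] {0,1,2,3,4}
  [4] {0,1,2,3,4}
  [5] {1,3}
  [6] {1,2,3,4}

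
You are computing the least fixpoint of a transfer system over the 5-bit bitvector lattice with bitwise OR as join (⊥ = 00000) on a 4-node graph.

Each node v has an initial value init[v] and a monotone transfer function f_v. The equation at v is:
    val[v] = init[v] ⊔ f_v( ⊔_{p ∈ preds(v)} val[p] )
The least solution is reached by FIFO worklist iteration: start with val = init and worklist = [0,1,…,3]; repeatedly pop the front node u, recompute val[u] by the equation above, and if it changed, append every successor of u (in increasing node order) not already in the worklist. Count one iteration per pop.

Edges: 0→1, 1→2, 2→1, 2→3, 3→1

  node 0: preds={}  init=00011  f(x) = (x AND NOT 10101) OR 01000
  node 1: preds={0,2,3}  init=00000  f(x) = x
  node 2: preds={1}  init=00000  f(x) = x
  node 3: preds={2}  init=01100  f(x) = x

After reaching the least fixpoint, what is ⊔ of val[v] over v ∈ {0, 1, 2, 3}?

Trace (5 dequeues):
  [1] u=0 | in 00000 | out 01011 | prev 00011 | push {}
  [2] u=1 | in 01111 | out 01111 | prev 00000 | push {}
  [3] u=2 | in 01111 | out 01111 | prev 00000 | push {1}
  [4] u=3 | in 01111 | out 01111 | prev 01100 | push {}
  [5] u=1 | in 01111 | out 01111 | ==

Converged values:
  [0] 01011
  [1] 01111
  [2] 01111
  [3] 01111

01111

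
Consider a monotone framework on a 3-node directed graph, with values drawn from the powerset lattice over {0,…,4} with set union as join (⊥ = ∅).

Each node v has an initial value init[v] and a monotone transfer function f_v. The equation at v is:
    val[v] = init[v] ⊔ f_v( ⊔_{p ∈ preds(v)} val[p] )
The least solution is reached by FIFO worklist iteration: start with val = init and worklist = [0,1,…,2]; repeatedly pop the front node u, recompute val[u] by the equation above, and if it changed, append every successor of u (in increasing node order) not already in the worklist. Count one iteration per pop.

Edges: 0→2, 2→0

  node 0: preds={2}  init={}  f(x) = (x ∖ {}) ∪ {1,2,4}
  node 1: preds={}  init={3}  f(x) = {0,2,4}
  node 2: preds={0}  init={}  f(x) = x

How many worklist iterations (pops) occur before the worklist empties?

Worklist (4 pops):
  #1 pop 0: in={} → {1,2,4} (was {}); enqueue []
  #2 pop 1: in={} → {0,2,3,4} (was {3}); enqueue []
  #3 pop 2: in={1,2,4} → {1,2,4} (was {}); enqueue [0]
  #4 pop 0: in={1,2,4} → {1,2,4} (no change)

Fixpoint:
  val[0] = {1,2,4}
  val[1] = {0,2,3,4}
  val[2] = {1,2,4}

4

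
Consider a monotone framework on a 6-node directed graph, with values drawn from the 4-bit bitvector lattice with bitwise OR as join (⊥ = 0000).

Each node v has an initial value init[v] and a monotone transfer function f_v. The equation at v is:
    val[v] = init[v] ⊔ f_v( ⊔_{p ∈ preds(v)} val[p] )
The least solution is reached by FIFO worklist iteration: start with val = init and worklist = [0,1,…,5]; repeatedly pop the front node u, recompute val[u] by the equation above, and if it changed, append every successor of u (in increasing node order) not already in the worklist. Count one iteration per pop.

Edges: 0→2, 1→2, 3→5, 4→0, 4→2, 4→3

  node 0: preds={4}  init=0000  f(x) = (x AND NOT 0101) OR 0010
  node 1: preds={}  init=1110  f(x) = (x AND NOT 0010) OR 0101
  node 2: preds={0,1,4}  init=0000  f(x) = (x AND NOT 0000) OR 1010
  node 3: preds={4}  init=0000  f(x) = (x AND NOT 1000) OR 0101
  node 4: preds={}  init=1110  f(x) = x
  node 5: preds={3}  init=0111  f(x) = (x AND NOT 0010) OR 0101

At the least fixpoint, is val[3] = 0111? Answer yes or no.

yes

Trace (6 dequeues):
  [1] u=0 | in 1110 | out 1010 | prev 0000 | push {}
  [2] u=1 | in 0000 | out 1111 | prev 1110 | push {}
  [3] u=2 | in 1111 | out 1111 | prev 0000 | push {}
  [4] u=3 | in 1110 | out 0111 | prev 0000 | push {}
  [5] u=4 | in 0000 | out 1110 | ==
  [6] u=5 | in 0111 | out 0111 | ==

Converged values:
  [0] 1010
  [1] 1111
  [2] 1111
  [3] 0111
  [4] 1110
  [5] 0111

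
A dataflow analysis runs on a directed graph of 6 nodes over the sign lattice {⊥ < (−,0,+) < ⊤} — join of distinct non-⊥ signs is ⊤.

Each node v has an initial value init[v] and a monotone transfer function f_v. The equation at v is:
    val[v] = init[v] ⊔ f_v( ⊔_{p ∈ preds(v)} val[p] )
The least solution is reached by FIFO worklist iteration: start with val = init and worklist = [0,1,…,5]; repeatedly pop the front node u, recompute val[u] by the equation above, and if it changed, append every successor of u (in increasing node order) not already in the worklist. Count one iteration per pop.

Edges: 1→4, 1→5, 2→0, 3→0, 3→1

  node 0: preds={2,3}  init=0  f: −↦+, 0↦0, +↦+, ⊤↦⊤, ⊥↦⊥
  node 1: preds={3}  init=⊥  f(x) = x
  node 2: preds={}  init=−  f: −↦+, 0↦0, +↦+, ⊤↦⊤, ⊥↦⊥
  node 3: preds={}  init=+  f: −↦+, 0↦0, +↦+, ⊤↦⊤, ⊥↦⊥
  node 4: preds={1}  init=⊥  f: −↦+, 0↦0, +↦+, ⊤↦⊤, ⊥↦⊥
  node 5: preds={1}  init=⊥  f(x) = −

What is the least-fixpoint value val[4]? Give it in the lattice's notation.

Worklist (6 pops):
  #1 pop 0: in=⊤ → ⊤ (was 0); enqueue []
  #2 pop 1: in=+ → + (was ⊥); enqueue []
  #3 pop 2: in=⊥ → − (no change)
  #4 pop 3: in=⊥ → + (no change)
  #5 pop 4: in=+ → + (was ⊥); enqueue []
  #6 pop 5: in=+ → − (was ⊥); enqueue []

Fixpoint:
  val[0] = ⊤
  val[1] = +
  val[2] = −
  val[3] = +
  val[4] = +
  val[5] = −

+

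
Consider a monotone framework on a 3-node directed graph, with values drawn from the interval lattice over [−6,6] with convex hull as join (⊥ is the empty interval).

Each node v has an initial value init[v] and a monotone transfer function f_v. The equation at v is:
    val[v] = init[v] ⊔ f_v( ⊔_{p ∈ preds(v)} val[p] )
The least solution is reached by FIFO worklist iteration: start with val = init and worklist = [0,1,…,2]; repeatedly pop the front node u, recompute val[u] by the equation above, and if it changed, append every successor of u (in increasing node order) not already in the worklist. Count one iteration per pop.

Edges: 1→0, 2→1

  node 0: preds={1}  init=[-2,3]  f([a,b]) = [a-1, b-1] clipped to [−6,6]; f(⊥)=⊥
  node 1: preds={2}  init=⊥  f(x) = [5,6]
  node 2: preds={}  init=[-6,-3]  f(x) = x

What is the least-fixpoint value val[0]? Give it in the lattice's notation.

Iteration log — 4 steps:
  step 1. node 0  ⊔preds=⊥  new=[-2,3]  stable
  step 2. node 1  ⊔preds=[-6,-3]  new=[5,6]  old=⊥  +wl: 0
  step 3. node 2  ⊔preds=⊥  new=[-6,-3]  stable
  step 4. node 0  ⊔preds=[5,6]  new=[-2,5]  old=[-2,3]  +wl: 

Least fixpoint reached:
  node 0: [-2,5]
  node 1: [5,6]
  node 2: [-6,-3]

[-2,5]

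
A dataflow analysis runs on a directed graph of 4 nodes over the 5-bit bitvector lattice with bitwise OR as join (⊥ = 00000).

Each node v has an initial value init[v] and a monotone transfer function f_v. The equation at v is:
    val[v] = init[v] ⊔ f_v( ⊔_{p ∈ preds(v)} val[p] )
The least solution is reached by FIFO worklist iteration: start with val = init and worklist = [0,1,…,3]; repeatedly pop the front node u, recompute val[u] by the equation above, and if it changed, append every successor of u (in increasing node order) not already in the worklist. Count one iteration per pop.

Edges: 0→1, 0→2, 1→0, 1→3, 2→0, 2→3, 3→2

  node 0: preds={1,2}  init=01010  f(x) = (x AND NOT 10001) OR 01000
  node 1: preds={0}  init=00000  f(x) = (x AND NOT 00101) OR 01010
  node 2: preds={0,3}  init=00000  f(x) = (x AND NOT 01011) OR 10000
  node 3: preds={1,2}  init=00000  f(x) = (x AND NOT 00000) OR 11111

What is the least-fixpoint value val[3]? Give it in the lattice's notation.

Trace (10 dequeues):
  [1] u=0 | in 00000 | out 01010 | ==
  [2] u=1 | in 01010 | out 01010 | prev 00000 | push {0}
  [3] u=2 | in 01010 | out 10000 | prev 00000 | push {}
  [4] u=3 | in 11010 | out 11111 | prev 00000 | push {2}
  [5] u=0 | in 11010 | out 01010 | ==
  [6] u=2 | in 11111 | out 10100 | prev 10000 | push {0,3}
  [7] u=0 | in 11110 | out 01110 | prev 01010 | push {1,2}
  [8] u=3 | in 11110 | out 11111 | ==
  [9] u=1 | in 01110 | out 01010 | ==
  [10] u=2 | in 11111 | out 10100 | ==

Converged values:
  [0] 01110
  [1] 01010
  [2] 10100
  [3] 11111

11111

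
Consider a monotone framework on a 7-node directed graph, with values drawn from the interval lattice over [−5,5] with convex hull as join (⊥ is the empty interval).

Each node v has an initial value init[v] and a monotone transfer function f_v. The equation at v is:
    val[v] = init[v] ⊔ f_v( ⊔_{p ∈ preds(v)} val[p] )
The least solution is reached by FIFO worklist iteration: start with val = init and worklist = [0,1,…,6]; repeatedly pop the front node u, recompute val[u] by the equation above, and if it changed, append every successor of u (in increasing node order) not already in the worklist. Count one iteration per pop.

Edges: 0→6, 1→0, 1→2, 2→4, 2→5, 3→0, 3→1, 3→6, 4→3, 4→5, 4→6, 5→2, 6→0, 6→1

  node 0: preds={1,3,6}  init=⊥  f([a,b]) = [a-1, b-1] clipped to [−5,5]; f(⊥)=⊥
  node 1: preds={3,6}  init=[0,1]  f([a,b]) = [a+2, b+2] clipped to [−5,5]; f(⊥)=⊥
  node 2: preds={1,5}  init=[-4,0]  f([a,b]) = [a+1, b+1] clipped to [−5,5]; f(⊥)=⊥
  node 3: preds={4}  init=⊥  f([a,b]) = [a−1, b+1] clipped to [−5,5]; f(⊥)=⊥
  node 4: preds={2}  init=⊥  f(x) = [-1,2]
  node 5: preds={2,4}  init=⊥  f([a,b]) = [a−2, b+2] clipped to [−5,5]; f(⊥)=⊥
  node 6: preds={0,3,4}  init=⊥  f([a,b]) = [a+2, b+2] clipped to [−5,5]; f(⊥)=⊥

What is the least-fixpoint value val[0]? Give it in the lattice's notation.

[-3,4]

Worklist (18 pops):
  #1 pop 0: in=[0,1] → [-1,0] (was ⊥); enqueue []
  #2 pop 1: in=⊥ → [0,1] (no change)
  #3 pop 2: in=[0,1] → [-4,2] (was [-4,0]); enqueue []
  #4 pop 3: in=⊥ → ⊥ (no change)
  #5 pop 4: in=[-4,2] → [-1,2] (was ⊥); enqueue [3]
  #6 pop 5: in=[-4,2] → [-5,4] (was ⊥); enqueue [2]
  #7 pop 6: in=[-1,2] → [1,4] (was ⊥); enqueue [0,1]
  #8 pop 3: in=[-1,2] → [-2,3] (was ⊥); enqueue [6]
  #9 pop 2: in=[-5,4] → [-4,5] (was [-4,2]); enqueue [4,5]
  #10 pop 0: in=[-2,4] → [-3,3] (was [-1,0]); enqueue []
  #11 pop 1: in=[-2,4] → [0,5] (was [0,1]); enqueue [0,2]
  #12 pop 6: in=[-3,3] → [-1,5] (was [1,4]); enqueue [1]
  #13 pop 4: in=[-4,5] → [-1,2] (no change)
  #14 pop 5: in=[-4,5] → [-5,5] (was [-5,4]); enqueue []
  #15 pop 0: in=[-2,5] → [-3,4] (was [-3,3]); enqueue [6]
  #16 pop 2: in=[-5,5] → [-4,5] (no change)
  #17 pop 1: in=[-2,5] → [0,5] (no change)
  #18 pop 6: in=[-3,4] → [-1,5] (no change)

Fixpoint:
  val[0] = [-3,4]
  val[1] = [0,5]
  val[2] = [-4,5]
  val[3] = [-2,3]
  val[4] = [-1,2]
  val[5] = [-5,5]
  val[6] = [-1,5]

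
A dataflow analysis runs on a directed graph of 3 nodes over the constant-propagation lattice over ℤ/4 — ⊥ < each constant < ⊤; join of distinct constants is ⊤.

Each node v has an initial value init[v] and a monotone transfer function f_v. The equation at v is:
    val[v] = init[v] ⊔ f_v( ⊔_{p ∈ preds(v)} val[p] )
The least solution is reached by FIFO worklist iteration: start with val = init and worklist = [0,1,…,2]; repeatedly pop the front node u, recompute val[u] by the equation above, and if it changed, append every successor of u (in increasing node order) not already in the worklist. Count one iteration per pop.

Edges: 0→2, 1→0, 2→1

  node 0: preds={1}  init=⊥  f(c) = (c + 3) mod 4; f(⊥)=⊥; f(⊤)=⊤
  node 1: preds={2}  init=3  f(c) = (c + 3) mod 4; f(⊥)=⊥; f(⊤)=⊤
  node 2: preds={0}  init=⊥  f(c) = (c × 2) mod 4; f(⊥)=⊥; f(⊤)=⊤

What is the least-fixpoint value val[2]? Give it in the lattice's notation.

0

Worklist (4 pops):
  #1 pop 0: in=3 → 2 (was ⊥); enqueue []
  #2 pop 1: in=⊥ → 3 (no change)
  #3 pop 2: in=2 → 0 (was ⊥); enqueue [1]
  #4 pop 1: in=0 → 3 (no change)

Fixpoint:
  val[0] = 2
  val[1] = 3
  val[2] = 0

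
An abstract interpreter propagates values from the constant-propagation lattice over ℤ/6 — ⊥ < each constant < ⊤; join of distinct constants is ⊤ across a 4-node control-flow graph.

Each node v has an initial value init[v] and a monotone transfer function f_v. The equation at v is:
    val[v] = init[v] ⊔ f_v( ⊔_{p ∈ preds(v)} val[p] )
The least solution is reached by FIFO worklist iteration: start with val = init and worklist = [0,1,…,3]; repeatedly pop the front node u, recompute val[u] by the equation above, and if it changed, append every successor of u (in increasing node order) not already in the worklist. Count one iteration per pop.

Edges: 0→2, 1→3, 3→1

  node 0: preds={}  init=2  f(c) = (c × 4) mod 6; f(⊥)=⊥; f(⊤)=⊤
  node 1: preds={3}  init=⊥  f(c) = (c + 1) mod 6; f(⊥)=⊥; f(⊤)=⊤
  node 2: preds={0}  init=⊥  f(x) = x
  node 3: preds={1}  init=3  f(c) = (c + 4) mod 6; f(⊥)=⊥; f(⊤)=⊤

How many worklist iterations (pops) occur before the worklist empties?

6

Iteration log — 6 steps:
  step 1. node 0  ⊔preds=⊥  new=2  stable
  step 2. node 1  ⊔preds=3  new=4  old=⊥  +wl: 
  step 3. node 2  ⊔preds=2  new=2  old=⊥  +wl: 
  step 4. node 3  ⊔preds=4  new=⊤  old=3  +wl: 1
  step 5. node 1  ⊔preds=⊤  new=⊤  old=4  +wl: 3
  step 6. node 3  ⊔preds=⊤  new=⊤  stable

Least fixpoint reached:
  node 0: 2
  node 1: ⊤
  node 2: 2
  node 3: ⊤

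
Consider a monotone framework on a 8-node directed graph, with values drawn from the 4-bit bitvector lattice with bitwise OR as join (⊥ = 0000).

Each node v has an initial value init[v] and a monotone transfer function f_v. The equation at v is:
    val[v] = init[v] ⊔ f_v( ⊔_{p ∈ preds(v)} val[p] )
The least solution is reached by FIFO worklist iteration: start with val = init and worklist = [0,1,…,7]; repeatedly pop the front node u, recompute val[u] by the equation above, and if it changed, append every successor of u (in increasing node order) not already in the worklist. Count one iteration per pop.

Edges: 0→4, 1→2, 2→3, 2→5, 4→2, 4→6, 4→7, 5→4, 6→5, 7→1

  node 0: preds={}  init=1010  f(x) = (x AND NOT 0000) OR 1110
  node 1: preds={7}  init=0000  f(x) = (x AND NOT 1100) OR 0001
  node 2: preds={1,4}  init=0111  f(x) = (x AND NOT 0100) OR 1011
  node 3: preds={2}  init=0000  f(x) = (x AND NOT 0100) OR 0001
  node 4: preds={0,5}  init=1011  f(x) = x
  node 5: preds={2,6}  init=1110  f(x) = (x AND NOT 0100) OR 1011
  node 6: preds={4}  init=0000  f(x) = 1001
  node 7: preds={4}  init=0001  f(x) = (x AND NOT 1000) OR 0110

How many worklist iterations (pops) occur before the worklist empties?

Worklist (13 pops):
  #1 pop 0: in=0000 → 1110 (was 1010); enqueue []
  #2 pop 1: in=0001 → 0001 (was 0000); enqueue []
  #3 pop 2: in=1011 → 1111 (was 0111); enqueue []
  #4 pop 3: in=1111 → 1011 (was 0000); enqueue []
  #5 pop 4: in=1110 → 1111 (was 1011); enqueue [2]
  #6 pop 5: in=1111 → 1111 (was 1110); enqueue [4]
  #7 pop 6: in=1111 → 1001 (was 0000); enqueue [5]
  #8 pop 7: in=1111 → 0111 (was 0001); enqueue [1]
  #9 pop 2: in=1111 → 1111 (no change)
  #10 pop 4: in=1111 → 1111 (no change)
  #11 pop 5: in=1111 → 1111 (no change)
  #12 pop 1: in=0111 → 0011 (was 0001); enqueue [2]
  #13 pop 2: in=1111 → 1111 (no change)

Fixpoint:
  val[0] = 1110
  val[1] = 0011
  val[2] = 1111
  val[3] = 1011
  val[4] = 1111
  val[5] = 1111
  val[6] = 1001
  val[7] = 0111

13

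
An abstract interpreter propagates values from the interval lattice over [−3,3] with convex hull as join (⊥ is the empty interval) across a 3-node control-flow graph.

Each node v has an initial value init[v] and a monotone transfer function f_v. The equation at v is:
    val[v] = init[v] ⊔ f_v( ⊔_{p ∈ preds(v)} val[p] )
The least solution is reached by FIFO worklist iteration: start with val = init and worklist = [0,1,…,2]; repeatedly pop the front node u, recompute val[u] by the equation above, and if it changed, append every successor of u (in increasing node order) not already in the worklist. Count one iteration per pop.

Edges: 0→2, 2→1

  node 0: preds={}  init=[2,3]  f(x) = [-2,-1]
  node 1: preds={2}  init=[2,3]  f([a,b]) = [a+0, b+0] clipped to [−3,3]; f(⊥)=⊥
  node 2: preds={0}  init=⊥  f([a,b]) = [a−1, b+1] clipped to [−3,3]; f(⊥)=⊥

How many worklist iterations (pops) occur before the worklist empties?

Trace (4 dequeues):
  [1] u=0 | in ⊥ | out [-2,3] | prev [2,3] | push {}
  [2] u=1 | in ⊥ | out [2,3] | ==
  [3] u=2 | in [-2,3] | out [-3,3] | prev ⊥ | push {1}
  [4] u=1 | in [-3,3] | out [-3,3] | prev [2,3] | push {}

Converged values:
  [0] [-2,3]
  [1] [-3,3]
  [2] [-3,3]

4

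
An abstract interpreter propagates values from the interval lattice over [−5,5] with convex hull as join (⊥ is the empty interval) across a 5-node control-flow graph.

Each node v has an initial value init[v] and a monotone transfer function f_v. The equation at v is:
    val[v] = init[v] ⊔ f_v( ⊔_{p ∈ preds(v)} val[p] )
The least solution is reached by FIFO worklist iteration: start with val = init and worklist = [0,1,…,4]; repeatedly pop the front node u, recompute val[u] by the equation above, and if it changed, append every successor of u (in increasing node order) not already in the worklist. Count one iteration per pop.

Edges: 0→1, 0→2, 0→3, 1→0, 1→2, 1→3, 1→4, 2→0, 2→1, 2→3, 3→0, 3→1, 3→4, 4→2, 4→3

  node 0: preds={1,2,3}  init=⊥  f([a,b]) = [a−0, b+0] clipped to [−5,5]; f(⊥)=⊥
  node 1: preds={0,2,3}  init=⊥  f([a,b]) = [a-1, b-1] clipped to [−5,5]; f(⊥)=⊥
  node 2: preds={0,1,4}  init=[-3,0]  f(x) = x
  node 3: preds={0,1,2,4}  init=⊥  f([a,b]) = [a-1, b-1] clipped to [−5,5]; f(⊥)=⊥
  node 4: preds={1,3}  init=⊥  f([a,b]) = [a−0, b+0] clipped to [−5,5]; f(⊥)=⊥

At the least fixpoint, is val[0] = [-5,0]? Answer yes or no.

Trace (12 dequeues):
  [1] u=0 | in [-3,0] | out [-3,0] | prev ⊥ | push {}
  [2] u=1 | in [-3,0] | out [-4,-1] | prev ⊥ | push {0}
  [3] u=2 | in [-4,0] | out [-4,0] | prev [-3,0] | push {1}
  [4] u=3 | in [-4,0] | out [-5,-1] | prev ⊥ | push {}
  [5] u=4 | in [-5,-1] | out [-5,-1] | prev ⊥ | push {2,3}
  [6] u=0 | in [-5,0] | out [-5,0] | prev [-3,0] | push {}
  [7] u=1 | in [-5,0] | out [-5,-1] | prev [-4,-1] | push {0,4}
  [8] u=2 | in [-5,0] | out [-5,0] | prev [-4,0] | push {1}
  [9] u=3 | in [-5,0] | out [-5,-1] | ==
  [10] u=0 | in [-5,0] | out [-5,0] | ==
  [11] u=4 | in [-5,-1] | out [-5,-1] | ==
  [12] u=1 | in [-5,0] | out [-5,-1] | ==

Converged values:
  [0] [-5,0]
  [1] [-5,-1]
  [2] [-5,0]
  [3] [-5,-1]
  [4] [-5,-1]

yes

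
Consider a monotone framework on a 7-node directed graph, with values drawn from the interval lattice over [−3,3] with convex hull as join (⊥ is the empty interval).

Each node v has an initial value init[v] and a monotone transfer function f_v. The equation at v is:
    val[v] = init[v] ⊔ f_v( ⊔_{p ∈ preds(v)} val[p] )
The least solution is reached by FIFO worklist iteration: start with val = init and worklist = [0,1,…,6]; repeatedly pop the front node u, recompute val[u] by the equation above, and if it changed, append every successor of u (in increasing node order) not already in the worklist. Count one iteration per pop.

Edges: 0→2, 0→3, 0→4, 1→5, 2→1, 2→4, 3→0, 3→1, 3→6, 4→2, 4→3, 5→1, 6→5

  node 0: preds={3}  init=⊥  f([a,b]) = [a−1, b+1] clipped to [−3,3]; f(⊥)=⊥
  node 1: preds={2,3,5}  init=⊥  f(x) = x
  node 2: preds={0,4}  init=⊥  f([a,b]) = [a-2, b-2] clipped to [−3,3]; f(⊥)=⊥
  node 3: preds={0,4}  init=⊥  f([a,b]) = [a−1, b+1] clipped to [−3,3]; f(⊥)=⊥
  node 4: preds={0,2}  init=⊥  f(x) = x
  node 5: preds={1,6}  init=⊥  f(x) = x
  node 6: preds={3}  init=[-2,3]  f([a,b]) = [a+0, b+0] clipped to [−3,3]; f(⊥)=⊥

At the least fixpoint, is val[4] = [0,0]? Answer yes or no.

Iteration log — 9 steps:
  step 1. node 0  ⊔preds=⊥  new=⊥  stable
  step 2. node 1  ⊔preds=⊥  new=⊥  stable
  step 3. node 2  ⊔preds=⊥  new=⊥  stable
  step 4. node 3  ⊔preds=⊥  new=⊥  stable
  step 5. node 4  ⊔preds=⊥  new=⊥  stable
  step 6. node 5  ⊔preds=[-2,3]  new=[-2,3]  old=⊥  +wl: 1
  step 7. node 6  ⊔preds=⊥  new=[-2,3]  stable
  step 8. node 1  ⊔preds=[-2,3]  new=[-2,3]  old=⊥  +wl: 5
  step 9. node 5  ⊔preds=[-2,3]  new=[-2,3]  stable

Least fixpoint reached:
  node 0: ⊥
  node 1: [-2,3]
  node 2: ⊥
  node 3: ⊥
  node 4: ⊥
  node 5: [-2,3]
  node 6: [-2,3]

no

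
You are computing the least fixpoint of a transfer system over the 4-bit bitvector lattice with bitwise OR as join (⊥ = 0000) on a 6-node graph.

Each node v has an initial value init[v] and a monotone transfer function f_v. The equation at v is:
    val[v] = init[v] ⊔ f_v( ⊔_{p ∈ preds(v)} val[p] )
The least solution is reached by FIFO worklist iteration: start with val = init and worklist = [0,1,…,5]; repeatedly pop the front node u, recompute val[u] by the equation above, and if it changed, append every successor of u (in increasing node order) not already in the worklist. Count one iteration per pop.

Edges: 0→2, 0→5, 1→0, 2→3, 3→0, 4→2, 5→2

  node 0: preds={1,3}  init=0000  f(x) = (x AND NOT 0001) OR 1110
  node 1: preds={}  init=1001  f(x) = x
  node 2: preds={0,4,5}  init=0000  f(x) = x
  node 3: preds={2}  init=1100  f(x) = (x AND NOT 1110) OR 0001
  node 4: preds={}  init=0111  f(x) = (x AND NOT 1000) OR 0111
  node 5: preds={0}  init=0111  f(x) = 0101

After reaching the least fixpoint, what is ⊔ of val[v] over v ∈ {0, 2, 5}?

Trace (7 dequeues):
  [1] u=0 | in 1101 | out 1110 | prev 0000 | push {}
  [2] u=1 | in 0000 | out 1001 | ==
  [3] u=2 | in 1111 | out 1111 | prev 0000 | push {}
  [4] u=3 | in 1111 | out 1101 | prev 1100 | push {0}
  [5] u=4 | in 0000 | out 0111 | ==
  [6] u=5 | in 1110 | out 0111 | ==
  [7] u=0 | in 1101 | out 1110 | ==

Converged values:
  [0] 1110
  [1] 1001
  [2] 1111
  [3] 1101
  [4] 0111
  [5] 0111

1111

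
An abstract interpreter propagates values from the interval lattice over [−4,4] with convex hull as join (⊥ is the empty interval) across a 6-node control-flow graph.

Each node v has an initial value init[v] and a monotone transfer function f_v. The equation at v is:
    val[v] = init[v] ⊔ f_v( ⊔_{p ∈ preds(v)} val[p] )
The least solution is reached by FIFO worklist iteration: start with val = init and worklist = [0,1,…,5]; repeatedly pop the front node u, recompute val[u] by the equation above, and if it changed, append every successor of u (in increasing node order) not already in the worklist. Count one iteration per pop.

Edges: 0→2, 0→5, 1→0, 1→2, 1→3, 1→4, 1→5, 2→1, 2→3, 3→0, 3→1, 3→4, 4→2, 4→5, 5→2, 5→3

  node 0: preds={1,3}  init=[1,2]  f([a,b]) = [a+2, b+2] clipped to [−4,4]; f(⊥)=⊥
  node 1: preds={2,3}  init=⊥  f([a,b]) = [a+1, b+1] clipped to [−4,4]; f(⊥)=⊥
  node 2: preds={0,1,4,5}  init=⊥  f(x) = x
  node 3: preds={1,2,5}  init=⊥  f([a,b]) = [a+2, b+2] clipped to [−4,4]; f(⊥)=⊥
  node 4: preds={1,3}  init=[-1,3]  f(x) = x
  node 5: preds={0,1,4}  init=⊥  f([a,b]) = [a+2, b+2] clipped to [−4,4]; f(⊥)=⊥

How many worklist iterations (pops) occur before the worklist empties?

Worklist (13 pops):
  #1 pop 0: in=⊥ → [1,2] (no change)
  #2 pop 1: in=⊥ → ⊥ (no change)
  #3 pop 2: in=[-1,3] → [-1,3] (was ⊥); enqueue [1]
  #4 pop 3: in=[-1,3] → [1,4] (was ⊥); enqueue [0]
  #5 pop 4: in=[1,4] → [-1,4] (was [-1,3]); enqueue [2]
  #6 pop 5: in=[-1,4] → [1,4] (was ⊥); enqueue [3]
  #7 pop 1: in=[-1,4] → [0,4] (was ⊥); enqueue [4,5]
  #8 pop 0: in=[0,4] → [1,4] (was [1,2]); enqueue []
  #9 pop 2: in=[-1,4] → [-1,4] (was [-1,3]); enqueue [1]
  #10 pop 3: in=[-1,4] → [1,4] (no change)
  #11 pop 4: in=[0,4] → [-1,4] (no change)
  #12 pop 5: in=[-1,4] → [1,4] (no change)
  #13 pop 1: in=[-1,4] → [0,4] (no change)

Fixpoint:
  val[0] = [1,4]
  val[1] = [0,4]
  val[2] = [-1,4]
  val[3] = [1,4]
  val[4] = [-1,4]
  val[5] = [1,4]

13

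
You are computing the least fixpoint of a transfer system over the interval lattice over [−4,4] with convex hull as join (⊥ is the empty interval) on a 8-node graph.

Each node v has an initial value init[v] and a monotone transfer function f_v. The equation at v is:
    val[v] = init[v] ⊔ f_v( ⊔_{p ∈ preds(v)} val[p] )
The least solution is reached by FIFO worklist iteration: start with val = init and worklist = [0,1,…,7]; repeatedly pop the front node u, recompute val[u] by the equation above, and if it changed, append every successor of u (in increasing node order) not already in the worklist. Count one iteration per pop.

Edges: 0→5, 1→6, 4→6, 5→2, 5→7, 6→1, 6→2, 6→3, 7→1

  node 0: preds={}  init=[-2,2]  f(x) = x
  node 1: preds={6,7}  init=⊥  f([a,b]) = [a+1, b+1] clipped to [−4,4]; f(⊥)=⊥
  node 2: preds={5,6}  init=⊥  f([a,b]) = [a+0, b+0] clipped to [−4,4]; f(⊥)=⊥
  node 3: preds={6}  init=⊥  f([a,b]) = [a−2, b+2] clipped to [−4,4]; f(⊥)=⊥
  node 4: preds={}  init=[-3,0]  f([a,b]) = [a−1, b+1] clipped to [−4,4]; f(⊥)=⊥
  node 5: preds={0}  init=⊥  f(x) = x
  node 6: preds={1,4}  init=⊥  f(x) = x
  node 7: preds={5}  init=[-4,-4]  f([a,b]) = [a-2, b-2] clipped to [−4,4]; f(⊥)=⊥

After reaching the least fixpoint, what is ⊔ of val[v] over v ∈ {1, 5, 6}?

[-3,4]

Iteration log — 27 steps:
  step 1. node 0  ⊔preds=⊥  new=[-2,2]  stable
  step 2. node 1  ⊔preds=[-4,-4]  new=[-3,-3]  old=⊥  +wl: 
  step 3. node 2  ⊔preds=⊥  new=⊥  stable
  step 4. node 3  ⊔preds=⊥  new=⊥  stable
  step 5. node 4  ⊔preds=⊥  new=[-3,0]  stable
  step 6. node 5  ⊔preds=[-2,2]  new=[-2,2]  old=⊥  +wl: 2
  step 7. node 6  ⊔preds=[-3,0]  new=[-3,0]  old=⊥  +wl: 1,3
  step 8. node 7  ⊔preds=[-2,2]  new=[-4,0]  old=[-4,-4]  +wl: 
  step 9. node 2  ⊔preds=[-3,2]  new=[-3,2]  old=⊥  +wl: 
  step 10. node 1  ⊔preds=[-4,0]  new=[-3,1]  old=[-3,-3]  +wl: 6
  step 11. node 3  ⊔preds=[-3,0]  new=[-4,2]  old=⊥  +wl: 
  step 12. node 6  ⊔preds=[-3,1]  new=[-3,1]  old=[-3,0]  +wl: 1,2,3
  step 13. node 1  ⊔preds=[-4,1]  new=[-3,2]  old=[-3,1]  +wl: 6
  step 14. node 2  ⊔preds=[-3,2]  new=[-3,2]  stable
  step 15. node 3  ⊔preds=[-3,1]  new=[-4,3]  old=[-4,2]  +wl: 
  step 16. node 6  ⊔preds=[-3,2]  new=[-3,2]  old=[-3,1]  +wl: 1,2,3
  step 17. node 1  ⊔preds=[-4,2]  new=[-3,3]  old=[-3,2]  +wl: 6
  step 18. node 2  ⊔preds=[-3,2]  new=[-3,2]  stable
  step 19. node 3  ⊔preds=[-3,2]  new=[-4,4]  old=[-4,3]  +wl: 
  step 20. node 6  ⊔preds=[-3,3]  new=[-3,3]  old=[-3,2]  +wl: 1,2,3
  step 21. node 1  ⊔preds=[-4,3]  new=[-3,4]  old=[-3,3]  +wl: 6
  step 22. node 2  ⊔preds=[-3,3]  new=[-3,3]  old=[-3,2]  +wl: 
  step 23. node 3  ⊔preds=[-3,3]  new=[-4,4]  stable
  step 24. node 6  ⊔preds=[-3,4]  new=[-3,4]  old=[-3,3]  +wl: 1,2,3
  step 25. node 1  ⊔preds=[-4,4]  new=[-3,4]  stable
  step 26. node 2  ⊔preds=[-3,4]  new=[-3,4]  old=[-3,3]  +wl: 
  step 27. node 3  ⊔preds=[-3,4]  new=[-4,4]  stable

Least fixpoint reached:
  node 0: [-2,2]
  node 1: [-3,4]
  node 2: [-3,4]
  node 3: [-4,4]
  node 4: [-3,0]
  node 5: [-2,2]
  node 6: [-3,4]
  node 7: [-4,0]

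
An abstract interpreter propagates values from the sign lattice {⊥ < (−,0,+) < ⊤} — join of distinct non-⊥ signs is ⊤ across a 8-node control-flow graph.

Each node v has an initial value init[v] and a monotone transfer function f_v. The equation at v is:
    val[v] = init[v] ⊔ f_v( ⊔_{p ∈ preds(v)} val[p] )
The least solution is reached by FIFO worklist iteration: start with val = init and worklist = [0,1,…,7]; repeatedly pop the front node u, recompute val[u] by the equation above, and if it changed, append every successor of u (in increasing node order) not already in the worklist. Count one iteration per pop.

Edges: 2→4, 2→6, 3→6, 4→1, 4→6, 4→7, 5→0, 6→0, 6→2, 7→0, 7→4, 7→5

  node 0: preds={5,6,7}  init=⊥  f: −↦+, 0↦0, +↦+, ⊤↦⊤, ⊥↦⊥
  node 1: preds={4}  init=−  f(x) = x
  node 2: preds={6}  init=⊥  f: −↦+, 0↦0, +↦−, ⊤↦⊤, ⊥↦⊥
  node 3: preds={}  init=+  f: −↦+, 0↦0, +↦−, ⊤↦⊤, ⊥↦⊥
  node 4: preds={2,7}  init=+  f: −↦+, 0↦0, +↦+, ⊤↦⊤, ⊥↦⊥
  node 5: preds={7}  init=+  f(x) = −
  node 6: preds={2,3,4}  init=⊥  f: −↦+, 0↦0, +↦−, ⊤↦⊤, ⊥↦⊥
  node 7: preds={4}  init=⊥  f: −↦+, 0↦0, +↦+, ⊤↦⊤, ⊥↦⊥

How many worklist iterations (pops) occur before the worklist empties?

Iteration log — 13 steps:
  step 1. node 0  ⊔preds=+  new=+  old=⊥  +wl: 
  step 2. node 1  ⊔preds=+  new=⊤  old=−  +wl: 
  step 3. node 2  ⊔preds=⊥  new=⊥  stable
  step 4. node 3  ⊔preds=⊥  new=+  stable
  step 5. node 4  ⊔preds=⊥  new=+  stable
  step 6. node 5  ⊔preds=⊥  new=⊤  old=+  +wl: 0
  step 7. node 6  ⊔preds=+  new=−  old=⊥  +wl: 2
  step 8. node 7  ⊔preds=+  new=+  old=⊥  +wl: 4,5
  step 9. node 0  ⊔preds=⊤  new=⊤  old=+  +wl: 
  step 10. node 2  ⊔preds=−  new=+  old=⊥  +wl: 6
  step 11. node 4  ⊔preds=+  new=+  stable
  step 12. node 5  ⊔preds=+  new=⊤  stable
  step 13. node 6  ⊔preds=+  new=−  stable

Least fixpoint reached:
  node 0: ⊤
  node 1: ⊤
  node 2: +
  node 3: +
  node 4: +
  node 5: ⊤
  node 6: −
  node 7: +

13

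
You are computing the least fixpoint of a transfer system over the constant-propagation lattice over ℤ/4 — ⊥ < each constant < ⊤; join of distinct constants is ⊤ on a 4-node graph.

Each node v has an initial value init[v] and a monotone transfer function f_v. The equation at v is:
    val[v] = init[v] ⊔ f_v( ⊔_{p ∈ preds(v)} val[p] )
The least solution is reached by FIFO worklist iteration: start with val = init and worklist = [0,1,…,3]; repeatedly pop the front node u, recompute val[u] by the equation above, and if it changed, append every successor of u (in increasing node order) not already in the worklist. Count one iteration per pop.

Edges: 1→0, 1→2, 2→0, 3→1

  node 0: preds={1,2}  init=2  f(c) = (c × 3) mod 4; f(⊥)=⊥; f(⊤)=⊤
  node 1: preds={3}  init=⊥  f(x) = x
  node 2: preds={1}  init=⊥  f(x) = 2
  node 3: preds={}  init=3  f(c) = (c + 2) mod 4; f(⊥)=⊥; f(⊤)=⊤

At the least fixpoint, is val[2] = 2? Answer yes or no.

yes

Worklist (5 pops):
  #1 pop 0: in=⊥ → 2 (no change)
  #2 pop 1: in=3 → 3 (was ⊥); enqueue [0]
  #3 pop 2: in=3 → 2 (was ⊥); enqueue []
  #4 pop 3: in=⊥ → 3 (no change)
  #5 pop 0: in=⊤ → ⊤ (was 2); enqueue []

Fixpoint:
  val[0] = ⊤
  val[1] = 3
  val[2] = 2
  val[3] = 3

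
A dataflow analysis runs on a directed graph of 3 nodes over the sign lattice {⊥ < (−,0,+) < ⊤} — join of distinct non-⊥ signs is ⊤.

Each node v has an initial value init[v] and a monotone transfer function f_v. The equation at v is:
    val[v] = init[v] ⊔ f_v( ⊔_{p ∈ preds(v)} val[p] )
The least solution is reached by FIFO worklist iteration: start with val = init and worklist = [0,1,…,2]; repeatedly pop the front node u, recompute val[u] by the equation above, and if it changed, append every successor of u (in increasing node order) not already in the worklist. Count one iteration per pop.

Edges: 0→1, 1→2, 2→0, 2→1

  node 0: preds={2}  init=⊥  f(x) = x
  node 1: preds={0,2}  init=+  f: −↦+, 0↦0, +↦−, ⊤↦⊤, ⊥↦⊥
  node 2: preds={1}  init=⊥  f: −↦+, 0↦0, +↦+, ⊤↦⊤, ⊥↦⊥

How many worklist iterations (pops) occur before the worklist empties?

8

Iteration log — 8 steps:
  step 1. node 0  ⊔preds=⊥  new=⊥  stable
  step 2. node 1  ⊔preds=⊥  new=+  stable
  step 3. node 2  ⊔preds=+  new=+  old=⊥  +wl: 0,1
  step 4. node 0  ⊔preds=+  new=+  old=⊥  +wl: 
  step 5. node 1  ⊔preds=+  new=⊤  old=+  +wl: 2
  step 6. node 2  ⊔preds=⊤  new=⊤  old=+  +wl: 0,1
  step 7. node 0  ⊔preds=⊤  new=⊤  old=+  +wl: 
  step 8. node 1  ⊔preds=⊤  new=⊤  stable

Least fixpoint reached:
  node 0: ⊤
  node 1: ⊤
  node 2: ⊤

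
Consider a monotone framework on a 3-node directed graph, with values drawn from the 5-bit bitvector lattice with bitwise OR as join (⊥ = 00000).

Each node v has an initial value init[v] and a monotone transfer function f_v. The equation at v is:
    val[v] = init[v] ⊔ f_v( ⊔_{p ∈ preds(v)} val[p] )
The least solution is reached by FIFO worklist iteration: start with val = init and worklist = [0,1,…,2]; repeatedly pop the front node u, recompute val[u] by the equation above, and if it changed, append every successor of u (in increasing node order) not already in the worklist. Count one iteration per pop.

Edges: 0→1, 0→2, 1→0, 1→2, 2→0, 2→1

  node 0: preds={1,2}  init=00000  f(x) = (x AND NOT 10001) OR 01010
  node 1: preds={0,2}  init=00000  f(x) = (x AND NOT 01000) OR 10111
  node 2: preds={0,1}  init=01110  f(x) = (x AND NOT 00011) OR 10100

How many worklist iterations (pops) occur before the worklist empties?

5

Worklist (5 pops):
  #1 pop 0: in=01110 → 01110 (was 00000); enqueue []
  #2 pop 1: in=01110 → 10111 (was 00000); enqueue [0]
  #3 pop 2: in=11111 → 11110 (was 01110); enqueue [1]
  #4 pop 0: in=11111 → 01110 (no change)
  #5 pop 1: in=11110 → 10111 (no change)

Fixpoint:
  val[0] = 01110
  val[1] = 10111
  val[2] = 11110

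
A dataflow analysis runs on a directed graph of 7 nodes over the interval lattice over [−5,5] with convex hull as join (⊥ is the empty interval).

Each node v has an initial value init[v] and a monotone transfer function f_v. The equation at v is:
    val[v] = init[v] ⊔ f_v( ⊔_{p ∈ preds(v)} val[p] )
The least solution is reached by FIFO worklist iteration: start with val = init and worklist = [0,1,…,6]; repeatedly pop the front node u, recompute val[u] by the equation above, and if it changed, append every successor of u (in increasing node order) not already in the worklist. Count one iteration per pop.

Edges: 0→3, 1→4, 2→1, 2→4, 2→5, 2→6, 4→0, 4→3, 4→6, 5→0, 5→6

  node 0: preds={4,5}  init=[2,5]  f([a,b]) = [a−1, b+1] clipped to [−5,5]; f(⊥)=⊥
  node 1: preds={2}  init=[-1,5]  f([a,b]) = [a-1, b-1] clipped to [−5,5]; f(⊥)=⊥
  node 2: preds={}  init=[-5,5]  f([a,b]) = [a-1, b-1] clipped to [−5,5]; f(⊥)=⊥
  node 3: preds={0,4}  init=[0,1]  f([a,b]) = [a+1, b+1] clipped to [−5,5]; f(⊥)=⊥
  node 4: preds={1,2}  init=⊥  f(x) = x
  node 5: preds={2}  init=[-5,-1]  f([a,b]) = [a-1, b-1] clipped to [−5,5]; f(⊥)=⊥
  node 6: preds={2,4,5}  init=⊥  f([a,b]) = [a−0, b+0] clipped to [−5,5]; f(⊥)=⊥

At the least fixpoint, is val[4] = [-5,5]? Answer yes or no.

yes

Trace (9 dequeues):
  [1] u=0 | in [-5,-1] | out [-5,5] | prev [2,5] | push {}
  [2] u=1 | in [-5,5] | out [-5,5] | prev [-1,5] | push {}
  [3] u=2 | in ⊥ | out [-5,5] | ==
  [4] u=3 | in [-5,5] | out [-4,5] | prev [0,1] | push {}
  [5] u=4 | in [-5,5] | out [-5,5] | prev ⊥ | push {0,3}
  [6] u=5 | in [-5,5] | out [-5,4] | prev [-5,-1] | push {}
  [7] u=6 | in [-5,5] | out [-5,5] | prev ⊥ | push {}
  [8] u=0 | in [-5,5] | out [-5,5] | ==
  [9] u=3 | in [-5,5] | out [-4,5] | ==

Converged values:
  [0] [-5,5]
  [1] [-5,5]
  [2] [-5,5]
  [3] [-4,5]
  [4] [-5,5]
  [5] [-5,4]
  [6] [-5,5]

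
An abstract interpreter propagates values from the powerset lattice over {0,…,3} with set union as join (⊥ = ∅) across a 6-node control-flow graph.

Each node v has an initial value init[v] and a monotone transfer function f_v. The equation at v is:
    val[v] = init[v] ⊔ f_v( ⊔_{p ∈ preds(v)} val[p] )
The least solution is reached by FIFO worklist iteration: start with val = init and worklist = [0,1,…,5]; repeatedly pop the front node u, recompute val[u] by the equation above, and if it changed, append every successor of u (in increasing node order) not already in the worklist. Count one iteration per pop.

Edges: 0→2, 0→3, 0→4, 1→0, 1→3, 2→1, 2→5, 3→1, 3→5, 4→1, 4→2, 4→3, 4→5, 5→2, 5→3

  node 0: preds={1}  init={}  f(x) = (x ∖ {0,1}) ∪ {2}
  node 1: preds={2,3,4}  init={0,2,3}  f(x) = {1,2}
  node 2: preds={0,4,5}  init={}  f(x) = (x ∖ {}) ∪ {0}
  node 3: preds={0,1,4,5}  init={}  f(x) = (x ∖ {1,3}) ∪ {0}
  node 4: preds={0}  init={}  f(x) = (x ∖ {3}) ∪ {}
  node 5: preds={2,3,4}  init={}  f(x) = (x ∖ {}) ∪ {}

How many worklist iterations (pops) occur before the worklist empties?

10

Worklist (10 pops):
  #1 pop 0: in={0,2,3} → {2,3} (was {}); enqueue []
  #2 pop 1: in={} → {0,1,2,3} (was {0,2,3}); enqueue [0]
  #3 pop 2: in={2,3} → {0,2,3} (was {}); enqueue [1]
  #4 pop 3: in={0,1,2,3} → {0,2} (was {}); enqueue []
  #5 pop 4: in={2,3} → {2} (was {}); enqueue [2,3]
  #6 pop 5: in={0,2,3} → {0,2,3} (was {}); enqueue []
  #7 pop 0: in={0,1,2,3} → {2,3} (no change)
  #8 pop 1: in={0,2,3} → {0,1,2,3} (no change)
  #9 pop 2: in={0,2,3} → {0,2,3} (no change)
  #10 pop 3: in={0,1,2,3} → {0,2} (no change)

Fixpoint:
  val[0] = {2,3}
  val[1] = {0,1,2,3}
  val[2] = {0,2,3}
  val[3] = {0,2}
  val[4] = {2}
  val[5] = {0,2,3}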